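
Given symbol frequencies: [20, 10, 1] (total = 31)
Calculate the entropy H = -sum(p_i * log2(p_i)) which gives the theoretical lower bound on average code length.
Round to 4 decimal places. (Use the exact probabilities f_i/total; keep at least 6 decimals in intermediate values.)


Per-symbol terms -p_i * log2(p_i) with p_i = f_i/31:
  p = 20/31 = 0.645161: log2(p) = -0.632268, -p*log2(p) = 0.407915
  p = 10/31 = 0.322581: log2(p) = -1.632268, -p*log2(p) = 0.526538
  p = 1/31 = 0.032258: log2(p) = -4.954196, -p*log2(p) = 0.159813
H = 0.407915 + 0.526538 + 0.159813 = 1.094266

H = 1.0943 bits/symbol


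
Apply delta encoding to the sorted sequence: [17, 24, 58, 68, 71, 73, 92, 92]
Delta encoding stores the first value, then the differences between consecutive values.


First value: 17
Deltas:
  24 - 17 = 7
  58 - 24 = 34
  68 - 58 = 10
  71 - 68 = 3
  73 - 71 = 2
  92 - 73 = 19
  92 - 92 = 0


Delta encoded: [17, 7, 34, 10, 3, 2, 19, 0]


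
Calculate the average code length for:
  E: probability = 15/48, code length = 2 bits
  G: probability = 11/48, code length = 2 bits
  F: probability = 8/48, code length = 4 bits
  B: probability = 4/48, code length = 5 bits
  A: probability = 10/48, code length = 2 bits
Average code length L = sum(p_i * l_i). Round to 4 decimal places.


Weighted contributions p_i * l_i:
  E: (15/48) * 2 = 30/48
  G: (11/48) * 2 = 22/48
  F: (8/48) * 4 = 32/48
  B: (4/48) * 5 = 20/48
  A: (10/48) * 2 = 20/48
Sum = (30 + 22 + 32 + 20 + 20)/48 = 124/48

L = 124/48 = 2.5833 bits/symbol


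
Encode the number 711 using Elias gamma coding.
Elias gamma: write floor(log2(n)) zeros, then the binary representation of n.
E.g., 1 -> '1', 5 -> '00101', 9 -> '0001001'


num_bits = floor(log2(711)) + 1 = 10
leading_zeros = num_bits - 1 = 9
binary(711) = 1011000111

Elias gamma(711) = '000000000' + '1011000111' = 0000000001011000111 (19 bits)


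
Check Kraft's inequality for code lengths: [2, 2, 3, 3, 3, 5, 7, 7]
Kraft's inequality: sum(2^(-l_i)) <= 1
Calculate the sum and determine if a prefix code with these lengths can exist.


Sum = 2^(-2) + 2^(-2) + 2^(-3) + 2^(-3) + 2^(-3) + 2^(-5) + 2^(-7) + 2^(-7)
    = 0.25 + 0.25 + 0.125 + 0.125 + 0.125 + 0.03125 + 0.0078125 + 0.0078125
    = 118/128 = 0.921875
Since 0.921875 <= 1, Kraft's inequality IS satisfied.
A prefix code with these lengths CAN exist.

Kraft sum = 0.921875. Satisfied.


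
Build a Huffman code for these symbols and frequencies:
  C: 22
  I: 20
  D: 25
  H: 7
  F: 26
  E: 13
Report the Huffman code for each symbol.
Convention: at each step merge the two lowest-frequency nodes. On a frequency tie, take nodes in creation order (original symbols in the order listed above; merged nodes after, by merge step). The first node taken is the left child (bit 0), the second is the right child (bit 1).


Huffman tree construction:
Step 1: Merge H(7) + E(13) = 20
Step 2: Merge I(20) + (H+E)(20) = 40
Step 3: Merge C(22) + D(25) = 47
Step 4: Merge F(26) + (I+(H+E))(40) = 66
Step 5: Merge (C+D)(47) + (F+(I+(H+E)))(66) = 113
Read each symbol's code off the tree from the root (left child = 0, right child = 1).

Codes:
  C: 00 (length 2)
  I: 110 (length 3)
  D: 01 (length 2)
  H: 1110 (length 4)
  F: 10 (length 2)
  E: 1111 (length 4)
Average code length: 286/113 = 2.5310 bits/symbol


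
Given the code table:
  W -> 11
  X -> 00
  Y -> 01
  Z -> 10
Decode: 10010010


Decoding:
10 -> Z
01 -> Y
00 -> X
10 -> Z


Result: ZYXZ


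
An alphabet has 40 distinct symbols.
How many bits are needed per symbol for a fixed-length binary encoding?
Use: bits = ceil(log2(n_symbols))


log2(40) = 5.3219
Bracket: 2^5 = 32 < 40 <= 2^6 = 64
So ceil(log2(40)) = 6

bits = ceil(log2(40)) = ceil(5.3219) = 6 bits


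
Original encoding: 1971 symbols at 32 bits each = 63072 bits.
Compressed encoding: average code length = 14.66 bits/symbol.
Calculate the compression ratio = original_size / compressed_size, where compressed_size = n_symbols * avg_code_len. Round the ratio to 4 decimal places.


original_size = n_symbols * orig_bits = 1971 * 32 = 63072 bits
compressed_size = n_symbols * avg_code_len = 1971 * 14.66 = 28894.86 bits
ratio = original_size / compressed_size = 63072 / 28894.86 = 2.1828

Compression ratio = 2.1828


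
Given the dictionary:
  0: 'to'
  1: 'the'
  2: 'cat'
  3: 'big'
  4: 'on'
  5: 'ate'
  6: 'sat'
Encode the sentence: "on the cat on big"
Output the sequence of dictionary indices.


Look up each word in the dictionary:
  'on' -> 4
  'the' -> 1
  'cat' -> 2
  'on' -> 4
  'big' -> 3

Encoded: [4, 1, 2, 4, 3]


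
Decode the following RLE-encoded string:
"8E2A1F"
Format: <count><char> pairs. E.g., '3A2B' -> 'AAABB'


Expanding each <count><char> pair:
  8E -> 'EEEEEEEE'
  2A -> 'AA'
  1F -> 'F'

Decoded = EEEEEEEEAAF


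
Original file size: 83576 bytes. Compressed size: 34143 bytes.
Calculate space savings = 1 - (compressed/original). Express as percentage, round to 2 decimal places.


ratio = compressed/original = 34143/83576 = 0.408526
savings = 1 - ratio = 1 - 0.408526 = 0.591474
as a percentage: 0.591474 * 100 = 59.15%

Space savings = 1 - 34143/83576 = 59.15%


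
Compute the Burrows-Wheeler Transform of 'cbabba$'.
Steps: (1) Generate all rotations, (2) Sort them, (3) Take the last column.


Rotations (sorted):
  0: $cbabba -> last char: a
  1: a$cbabb -> last char: b
  2: abba$cb -> last char: b
  3: ba$cbab -> last char: b
  4: babba$c -> last char: c
  5: bba$cba -> last char: a
  6: cbabba$ -> last char: $


BWT = abbbca$


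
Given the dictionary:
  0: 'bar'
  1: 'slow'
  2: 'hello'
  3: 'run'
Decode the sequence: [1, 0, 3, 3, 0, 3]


Look up each index in the dictionary:
  1 -> 'slow'
  0 -> 'bar'
  3 -> 'run'
  3 -> 'run'
  0 -> 'bar'
  3 -> 'run'

Decoded: "slow bar run run bar run"


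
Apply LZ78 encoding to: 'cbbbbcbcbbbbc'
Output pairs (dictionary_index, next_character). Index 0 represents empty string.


LZ78 encoding steps:
Dictionary: {0: ''}
Step 1: w='' (idx 0), next='c' -> output (0, 'c'), add 'c' as idx 1
Step 2: w='' (idx 0), next='b' -> output (0, 'b'), add 'b' as idx 2
Step 3: w='b' (idx 2), next='b' -> output (2, 'b'), add 'bb' as idx 3
Step 4: w='b' (idx 2), next='c' -> output (2, 'c'), add 'bc' as idx 4
Step 5: w='bc' (idx 4), next='b' -> output (4, 'b'), add 'bcb' as idx 5
Step 6: w='bb' (idx 3), next='b' -> output (3, 'b'), add 'bbb' as idx 6
Step 7: w='c' (idx 1), end of input -> output (1, '')


Encoded: [(0, 'c'), (0, 'b'), (2, 'b'), (2, 'c'), (4, 'b'), (3, 'b'), (1, '')]


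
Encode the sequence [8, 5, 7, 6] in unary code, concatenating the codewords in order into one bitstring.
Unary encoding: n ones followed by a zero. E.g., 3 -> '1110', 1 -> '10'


Encode each number as n ones followed by a terminating 0:
  8 -> 111111110 (9 bits)
  5 -> 111110 (6 bits)
  7 -> 11111110 (8 bits)
  6 -> 1111110 (7 bits)
Total length = 9 + 6 + 8 + 7 = 30 bits.

Unary([8, 5, 7, 6]) = 111111110111110111111101111110 (30 bits)


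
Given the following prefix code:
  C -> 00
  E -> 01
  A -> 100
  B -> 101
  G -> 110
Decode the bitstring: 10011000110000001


Decoding step by step:
Bits 100 -> A
Bits 110 -> G
Bits 00 -> C
Bits 110 -> G
Bits 00 -> C
Bits 00 -> C
Bits 01 -> E


Decoded message: AGCGCCE


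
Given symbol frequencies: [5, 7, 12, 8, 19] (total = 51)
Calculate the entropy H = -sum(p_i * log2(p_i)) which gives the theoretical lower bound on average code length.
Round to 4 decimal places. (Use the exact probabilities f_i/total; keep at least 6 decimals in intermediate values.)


Per-symbol terms -p_i * log2(p_i) with p_i = f_i/51:
  p = 5/51 = 0.098039: log2(p) = -3.350497, -p*log2(p) = 0.328480
  p = 7/51 = 0.137255: log2(p) = -2.865070, -p*log2(p) = 0.393245
  p = 12/51 = 0.235294: log2(p) = -2.087463, -p*log2(p) = 0.491168
  p = 8/51 = 0.156863: log2(p) = -2.672425, -p*log2(p) = 0.419204
  p = 19/51 = 0.372549: log2(p) = -1.424498, -p*log2(p) = 0.530695
H = 0.328480 + 0.393245 + 0.491168 + 0.419204 + 0.530695 = 2.162792

H = 2.1628 bits/symbol


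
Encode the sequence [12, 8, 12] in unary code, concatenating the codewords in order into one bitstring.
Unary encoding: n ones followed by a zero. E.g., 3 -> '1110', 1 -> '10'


Encode each number as n ones followed by a terminating 0:
  12 -> 1111111111110 (13 bits)
  8 -> 111111110 (9 bits)
  12 -> 1111111111110 (13 bits)
Total length = 13 + 9 + 13 = 35 bits.

Unary([12, 8, 12]) = 11111111111101111111101111111111110 (35 bits)


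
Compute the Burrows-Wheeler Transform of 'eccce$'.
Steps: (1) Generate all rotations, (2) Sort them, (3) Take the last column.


Rotations (sorted):
  0: $eccce -> last char: e
  1: ccce$e -> last char: e
  2: cce$ec -> last char: c
  3: ce$ecc -> last char: c
  4: e$eccc -> last char: c
  5: eccce$ -> last char: $


BWT = eeccc$


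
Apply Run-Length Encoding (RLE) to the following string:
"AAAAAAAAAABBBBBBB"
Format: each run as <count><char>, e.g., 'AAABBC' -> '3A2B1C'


Scanning runs left to right:
  i=0: run of 'A' x 10 -> '10A'
  i=10: run of 'B' x 7 -> '7B'

RLE = 10A7B


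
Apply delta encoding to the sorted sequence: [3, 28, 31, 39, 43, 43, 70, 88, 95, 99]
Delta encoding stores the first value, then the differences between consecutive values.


First value: 3
Deltas:
  28 - 3 = 25
  31 - 28 = 3
  39 - 31 = 8
  43 - 39 = 4
  43 - 43 = 0
  70 - 43 = 27
  88 - 70 = 18
  95 - 88 = 7
  99 - 95 = 4


Delta encoded: [3, 25, 3, 8, 4, 0, 27, 18, 7, 4]


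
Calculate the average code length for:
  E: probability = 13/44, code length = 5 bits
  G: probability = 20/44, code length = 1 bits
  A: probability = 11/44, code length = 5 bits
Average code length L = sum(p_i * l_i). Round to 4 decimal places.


Weighted contributions p_i * l_i:
  E: (13/44) * 5 = 65/44
  G: (20/44) * 1 = 20/44
  A: (11/44) * 5 = 55/44
Sum = (65 + 20 + 55)/44 = 140/44

L = 140/44 = 3.1818 bits/symbol


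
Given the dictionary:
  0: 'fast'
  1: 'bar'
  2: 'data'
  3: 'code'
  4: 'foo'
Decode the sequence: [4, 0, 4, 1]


Look up each index in the dictionary:
  4 -> 'foo'
  0 -> 'fast'
  4 -> 'foo'
  1 -> 'bar'

Decoded: "foo fast foo bar"


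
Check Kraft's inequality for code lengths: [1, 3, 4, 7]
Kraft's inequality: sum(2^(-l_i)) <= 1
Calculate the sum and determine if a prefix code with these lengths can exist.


Sum = 2^(-1) + 2^(-3) + 2^(-4) + 2^(-7)
    = 0.5 + 0.125 + 0.0625 + 0.0078125
    = 89/128 = 0.6953125
Since 0.6953125 <= 1, Kraft's inequality IS satisfied.
A prefix code with these lengths CAN exist.

Kraft sum = 0.6953125. Satisfied.


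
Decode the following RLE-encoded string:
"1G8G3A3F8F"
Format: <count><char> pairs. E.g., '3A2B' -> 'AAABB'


Expanding each <count><char> pair:
  1G -> 'G'
  8G -> 'GGGGGGGG'
  3A -> 'AAA'
  3F -> 'FFF'
  8F -> 'FFFFFFFF'

Decoded = GGGGGGGGGAAAFFFFFFFFFFF


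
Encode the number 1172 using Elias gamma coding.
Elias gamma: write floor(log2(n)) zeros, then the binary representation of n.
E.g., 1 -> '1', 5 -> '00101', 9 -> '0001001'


num_bits = floor(log2(1172)) + 1 = 11
leading_zeros = num_bits - 1 = 10
binary(1172) = 10010010100

Elias gamma(1172) = '0000000000' + '10010010100' = 000000000010010010100 (21 bits)


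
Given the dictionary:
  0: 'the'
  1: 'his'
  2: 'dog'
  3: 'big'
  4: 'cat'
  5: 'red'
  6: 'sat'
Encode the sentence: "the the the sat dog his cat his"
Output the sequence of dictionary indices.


Look up each word in the dictionary:
  'the' -> 0
  'the' -> 0
  'the' -> 0
  'sat' -> 6
  'dog' -> 2
  'his' -> 1
  'cat' -> 4
  'his' -> 1

Encoded: [0, 0, 0, 6, 2, 1, 4, 1]


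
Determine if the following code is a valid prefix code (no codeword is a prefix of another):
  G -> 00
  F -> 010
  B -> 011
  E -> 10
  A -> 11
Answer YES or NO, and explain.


Checking each pair (does one codeword prefix another?):
  G='00' vs F='010': no prefix
  G='00' vs B='011': no prefix
  G='00' vs E='10': no prefix
  G='00' vs A='11': no prefix
  F='010' vs G='00': no prefix
  F='010' vs B='011': no prefix
  F='010' vs E='10': no prefix
  F='010' vs A='11': no prefix
  B='011' vs G='00': no prefix
  B='011' vs F='010': no prefix
  B='011' vs E='10': no prefix
  B='011' vs A='11': no prefix
  E='10' vs G='00': no prefix
  E='10' vs F='010': no prefix
  E='10' vs B='011': no prefix
  E='10' vs A='11': no prefix
  A='11' vs G='00': no prefix
  A='11' vs F='010': no prefix
  A='11' vs B='011': no prefix
  A='11' vs E='10': no prefix
No violation found over all pairs.

YES -- this is a valid prefix code. No codeword is a prefix of any other codeword.


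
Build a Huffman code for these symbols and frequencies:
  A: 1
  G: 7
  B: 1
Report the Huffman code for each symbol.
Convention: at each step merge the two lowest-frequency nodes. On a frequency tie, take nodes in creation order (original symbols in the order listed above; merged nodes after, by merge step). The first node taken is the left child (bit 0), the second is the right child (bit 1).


Huffman tree construction:
Step 1: Merge A(1) + B(1) = 2
Step 2: Merge (A+B)(2) + G(7) = 9
Read each symbol's code off the tree from the root (left child = 0, right child = 1).

Codes:
  A: 00 (length 2)
  G: 1 (length 1)
  B: 01 (length 2)
Average code length: 11/9 = 1.2222 bits/symbol


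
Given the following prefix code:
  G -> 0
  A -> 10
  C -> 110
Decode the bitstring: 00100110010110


Decoding step by step:
Bits 0 -> G
Bits 0 -> G
Bits 10 -> A
Bits 0 -> G
Bits 110 -> C
Bits 0 -> G
Bits 10 -> A
Bits 110 -> C


Decoded message: GGAGCGAC


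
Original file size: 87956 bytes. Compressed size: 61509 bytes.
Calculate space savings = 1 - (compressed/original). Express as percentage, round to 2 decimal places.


ratio = compressed/original = 61509/87956 = 0.699316
savings = 1 - ratio = 1 - 0.699316 = 0.300684
as a percentage: 0.300684 * 100 = 30.07%

Space savings = 1 - 61509/87956 = 30.07%


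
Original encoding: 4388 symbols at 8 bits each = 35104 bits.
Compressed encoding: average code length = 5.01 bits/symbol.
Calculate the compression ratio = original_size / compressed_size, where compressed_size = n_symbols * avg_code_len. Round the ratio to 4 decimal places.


original_size = n_symbols * orig_bits = 4388 * 8 = 35104 bits
compressed_size = n_symbols * avg_code_len = 4388 * 5.01 = 21983.88 bits
ratio = original_size / compressed_size = 35104 / 21983.88 = 1.5968

Compression ratio = 1.5968


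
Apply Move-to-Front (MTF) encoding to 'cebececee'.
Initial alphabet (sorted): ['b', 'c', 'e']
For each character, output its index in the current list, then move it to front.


MTF encoding:
'c': index 1 in ['b', 'c', 'e'] -> ['c', 'b', 'e']
'e': index 2 in ['c', 'b', 'e'] -> ['e', 'c', 'b']
'b': index 2 in ['e', 'c', 'b'] -> ['b', 'e', 'c']
'e': index 1 in ['b', 'e', 'c'] -> ['e', 'b', 'c']
'c': index 2 in ['e', 'b', 'c'] -> ['c', 'e', 'b']
'e': index 1 in ['c', 'e', 'b'] -> ['e', 'c', 'b']
'c': index 1 in ['e', 'c', 'b'] -> ['c', 'e', 'b']
'e': index 1 in ['c', 'e', 'b'] -> ['e', 'c', 'b']
'e': index 0 in ['e', 'c', 'b'] -> ['e', 'c', 'b']


Output: [1, 2, 2, 1, 2, 1, 1, 1, 0]


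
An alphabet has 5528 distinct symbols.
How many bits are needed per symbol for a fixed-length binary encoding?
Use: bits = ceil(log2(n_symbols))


log2(5528) = 12.4325
Bracket: 2^12 = 4096 < 5528 <= 2^13 = 8192
So ceil(log2(5528)) = 13

bits = ceil(log2(5528)) = ceil(12.4325) = 13 bits


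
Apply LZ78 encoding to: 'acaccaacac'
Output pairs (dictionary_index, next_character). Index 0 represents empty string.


LZ78 encoding steps:
Dictionary: {0: ''}
Step 1: w='' (idx 0), next='a' -> output (0, 'a'), add 'a' as idx 1
Step 2: w='' (idx 0), next='c' -> output (0, 'c'), add 'c' as idx 2
Step 3: w='a' (idx 1), next='c' -> output (1, 'c'), add 'ac' as idx 3
Step 4: w='c' (idx 2), next='a' -> output (2, 'a'), add 'ca' as idx 4
Step 5: w='ac' (idx 3), next='a' -> output (3, 'a'), add 'aca' as idx 5
Step 6: w='c' (idx 2), end of input -> output (2, '')


Encoded: [(0, 'a'), (0, 'c'), (1, 'c'), (2, 'a'), (3, 'a'), (2, '')]


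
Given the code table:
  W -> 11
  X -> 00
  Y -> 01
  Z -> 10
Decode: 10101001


Decoding:
10 -> Z
10 -> Z
10 -> Z
01 -> Y


Result: ZZZY


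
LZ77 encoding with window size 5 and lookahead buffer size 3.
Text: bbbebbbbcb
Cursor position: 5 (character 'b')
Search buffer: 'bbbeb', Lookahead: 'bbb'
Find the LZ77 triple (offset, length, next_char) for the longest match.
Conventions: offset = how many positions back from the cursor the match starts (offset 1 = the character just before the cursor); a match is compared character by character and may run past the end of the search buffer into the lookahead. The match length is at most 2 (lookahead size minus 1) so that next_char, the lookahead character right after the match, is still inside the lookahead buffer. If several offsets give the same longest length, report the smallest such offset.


Try each offset into the search buffer:
  offset=1 (pos 4, char 'b'): match length 2
  offset=2 (pos 3, char 'e'): match length 0
  offset=3 (pos 2, char 'b'): match length 1
  offset=4 (pos 1, char 'b'): match length 2
  offset=5 (pos 0, char 'b'): match length 2
Longest match has length 2, found at offsets 1, 4, 5; take the smallest, offset 1.
next_char = character at position 5 + 2 = 7 -> 'b'

Best match: offset=1, length=2 (matching 'bb' starting at position 4)
LZ77 triple: (1, 2, 'b')


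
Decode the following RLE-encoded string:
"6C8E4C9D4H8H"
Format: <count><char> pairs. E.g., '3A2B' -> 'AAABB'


Expanding each <count><char> pair:
  6C -> 'CCCCCC'
  8E -> 'EEEEEEEE'
  4C -> 'CCCC'
  9D -> 'DDDDDDDDD'
  4H -> 'HHHH'
  8H -> 'HHHHHHHH'

Decoded = CCCCCCEEEEEEEECCCCDDDDDDDDDHHHHHHHHHHHH


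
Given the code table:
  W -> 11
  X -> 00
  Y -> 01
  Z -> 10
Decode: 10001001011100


Decoding:
10 -> Z
00 -> X
10 -> Z
01 -> Y
01 -> Y
11 -> W
00 -> X


Result: ZXZYYWX


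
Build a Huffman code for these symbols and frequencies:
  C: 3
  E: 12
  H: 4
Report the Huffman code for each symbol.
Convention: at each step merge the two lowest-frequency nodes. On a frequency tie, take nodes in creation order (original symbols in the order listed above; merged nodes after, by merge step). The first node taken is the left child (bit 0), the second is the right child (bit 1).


Huffman tree construction:
Step 1: Merge C(3) + H(4) = 7
Step 2: Merge (C+H)(7) + E(12) = 19
Read each symbol's code off the tree from the root (left child = 0, right child = 1).

Codes:
  C: 00 (length 2)
  E: 1 (length 1)
  H: 01 (length 2)
Average code length: 26/19 = 1.3684 bits/symbol


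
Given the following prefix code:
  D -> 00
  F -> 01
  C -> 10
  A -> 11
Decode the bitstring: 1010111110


Decoding step by step:
Bits 10 -> C
Bits 10 -> C
Bits 11 -> A
Bits 11 -> A
Bits 10 -> C


Decoded message: CCAAC


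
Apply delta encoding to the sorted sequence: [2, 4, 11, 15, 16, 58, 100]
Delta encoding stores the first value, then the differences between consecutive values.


First value: 2
Deltas:
  4 - 2 = 2
  11 - 4 = 7
  15 - 11 = 4
  16 - 15 = 1
  58 - 16 = 42
  100 - 58 = 42


Delta encoded: [2, 2, 7, 4, 1, 42, 42]


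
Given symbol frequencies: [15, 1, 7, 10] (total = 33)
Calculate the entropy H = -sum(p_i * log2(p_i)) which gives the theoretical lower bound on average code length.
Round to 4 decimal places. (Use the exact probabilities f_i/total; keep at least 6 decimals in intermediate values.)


Per-symbol terms -p_i * log2(p_i) with p_i = f_i/33:
  p = 15/33 = 0.454545: log2(p) = -1.137504, -p*log2(p) = 0.517047
  p = 1/33 = 0.030303: log2(p) = -5.044394, -p*log2(p) = 0.152860
  p = 7/33 = 0.212121: log2(p) = -2.237039, -p*log2(p) = 0.474523
  p = 10/33 = 0.303030: log2(p) = -1.722466, -p*log2(p) = 0.521959
H = 0.517047 + 0.152860 + 0.474523 + 0.521959 = 1.666389

H = 1.6664 bits/symbol


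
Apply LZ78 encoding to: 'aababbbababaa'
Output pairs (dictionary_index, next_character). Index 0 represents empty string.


LZ78 encoding steps:
Dictionary: {0: ''}
Step 1: w='' (idx 0), next='a' -> output (0, 'a'), add 'a' as idx 1
Step 2: w='a' (idx 1), next='b' -> output (1, 'b'), add 'ab' as idx 2
Step 3: w='ab' (idx 2), next='b' -> output (2, 'b'), add 'abb' as idx 3
Step 4: w='' (idx 0), next='b' -> output (0, 'b'), add 'b' as idx 4
Step 5: w='ab' (idx 2), next='a' -> output (2, 'a'), add 'aba' as idx 5
Step 6: w='b' (idx 4), next='a' -> output (4, 'a'), add 'ba' as idx 6
Step 7: w='a' (idx 1), end of input -> output (1, '')


Encoded: [(0, 'a'), (1, 'b'), (2, 'b'), (0, 'b'), (2, 'a'), (4, 'a'), (1, '')]


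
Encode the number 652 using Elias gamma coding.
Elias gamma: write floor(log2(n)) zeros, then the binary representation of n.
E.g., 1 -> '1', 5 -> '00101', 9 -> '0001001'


num_bits = floor(log2(652)) + 1 = 10
leading_zeros = num_bits - 1 = 9
binary(652) = 1010001100

Elias gamma(652) = '000000000' + '1010001100' = 0000000001010001100 (19 bits)


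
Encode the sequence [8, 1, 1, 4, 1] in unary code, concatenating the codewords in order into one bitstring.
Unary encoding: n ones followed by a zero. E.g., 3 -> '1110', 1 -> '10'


Encode each number as n ones followed by a terminating 0:
  8 -> 111111110 (9 bits)
  1 -> 10 (2 bits)
  1 -> 10 (2 bits)
  4 -> 11110 (5 bits)
  1 -> 10 (2 bits)
Total length = 9 + 2 + 2 + 5 + 2 = 20 bits.

Unary([8, 1, 1, 4, 1]) = 11111111010101111010 (20 bits)


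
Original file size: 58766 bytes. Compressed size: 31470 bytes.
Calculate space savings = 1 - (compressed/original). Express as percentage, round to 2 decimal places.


ratio = compressed/original = 31470/58766 = 0.535514
savings = 1 - ratio = 1 - 0.535514 = 0.464486
as a percentage: 0.464486 * 100 = 46.45%

Space savings = 1 - 31470/58766 = 46.45%


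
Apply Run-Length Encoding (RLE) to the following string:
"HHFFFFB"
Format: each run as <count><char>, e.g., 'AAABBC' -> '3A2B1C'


Scanning runs left to right:
  i=0: run of 'H' x 2 -> '2H'
  i=2: run of 'F' x 4 -> '4F'
  i=6: run of 'B' x 1 -> '1B'

RLE = 2H4F1B


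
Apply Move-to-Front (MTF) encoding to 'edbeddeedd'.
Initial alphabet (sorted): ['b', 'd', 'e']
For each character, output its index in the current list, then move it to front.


MTF encoding:
'e': index 2 in ['b', 'd', 'e'] -> ['e', 'b', 'd']
'd': index 2 in ['e', 'b', 'd'] -> ['d', 'e', 'b']
'b': index 2 in ['d', 'e', 'b'] -> ['b', 'd', 'e']
'e': index 2 in ['b', 'd', 'e'] -> ['e', 'b', 'd']
'd': index 2 in ['e', 'b', 'd'] -> ['d', 'e', 'b']
'd': index 0 in ['d', 'e', 'b'] -> ['d', 'e', 'b']
'e': index 1 in ['d', 'e', 'b'] -> ['e', 'd', 'b']
'e': index 0 in ['e', 'd', 'b'] -> ['e', 'd', 'b']
'd': index 1 in ['e', 'd', 'b'] -> ['d', 'e', 'b']
'd': index 0 in ['d', 'e', 'b'] -> ['d', 'e', 'b']


Output: [2, 2, 2, 2, 2, 0, 1, 0, 1, 0]


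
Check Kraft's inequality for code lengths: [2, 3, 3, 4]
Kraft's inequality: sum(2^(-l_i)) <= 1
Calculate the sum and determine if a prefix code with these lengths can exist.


Sum = 2^(-2) + 2^(-3) + 2^(-3) + 2^(-4)
    = 0.25 + 0.125 + 0.125 + 0.0625
    = 9/16 = 0.5625
Since 0.5625 <= 1, Kraft's inequality IS satisfied.
A prefix code with these lengths CAN exist.

Kraft sum = 0.5625. Satisfied.


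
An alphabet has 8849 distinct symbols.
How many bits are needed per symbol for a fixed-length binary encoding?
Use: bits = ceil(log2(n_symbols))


log2(8849) = 13.1113
Bracket: 2^13 = 8192 < 8849 <= 2^14 = 16384
So ceil(log2(8849)) = 14

bits = ceil(log2(8849)) = ceil(13.1113) = 14 bits


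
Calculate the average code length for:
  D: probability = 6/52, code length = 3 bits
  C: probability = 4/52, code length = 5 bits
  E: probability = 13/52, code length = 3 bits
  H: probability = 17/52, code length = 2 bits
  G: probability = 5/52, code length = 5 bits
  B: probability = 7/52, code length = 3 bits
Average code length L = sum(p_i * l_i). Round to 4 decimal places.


Weighted contributions p_i * l_i:
  D: (6/52) * 3 = 18/52
  C: (4/52) * 5 = 20/52
  E: (13/52) * 3 = 39/52
  H: (17/52) * 2 = 34/52
  G: (5/52) * 5 = 25/52
  B: (7/52) * 3 = 21/52
Sum = (18 + 20 + 39 + 34 + 25 + 21)/52 = 157/52

L = 157/52 = 3.0192 bits/symbol


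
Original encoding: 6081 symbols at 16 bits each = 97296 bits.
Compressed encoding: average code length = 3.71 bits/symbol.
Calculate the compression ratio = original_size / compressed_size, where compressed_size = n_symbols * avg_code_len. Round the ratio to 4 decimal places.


original_size = n_symbols * orig_bits = 6081 * 16 = 97296 bits
compressed_size = n_symbols * avg_code_len = 6081 * 3.71 = 22560.51 bits
ratio = original_size / compressed_size = 97296 / 22560.51 = 4.3127

Compression ratio = 4.3127


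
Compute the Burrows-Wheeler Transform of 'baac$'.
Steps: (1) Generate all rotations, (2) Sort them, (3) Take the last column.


Rotations (sorted):
  0: $baac -> last char: c
  1: aac$b -> last char: b
  2: ac$ba -> last char: a
  3: baac$ -> last char: $
  4: c$baa -> last char: a


BWT = cba$a


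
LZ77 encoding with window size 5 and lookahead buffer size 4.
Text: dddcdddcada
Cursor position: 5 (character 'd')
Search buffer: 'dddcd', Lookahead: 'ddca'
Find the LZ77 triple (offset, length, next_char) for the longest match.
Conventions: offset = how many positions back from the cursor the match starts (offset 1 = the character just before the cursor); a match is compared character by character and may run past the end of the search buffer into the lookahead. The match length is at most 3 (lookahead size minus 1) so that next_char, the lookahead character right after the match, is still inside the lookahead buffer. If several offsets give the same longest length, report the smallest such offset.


Try each offset into the search buffer:
  offset=1 (pos 4, char 'd'): match length 2
  offset=2 (pos 3, char 'c'): match length 0
  offset=3 (pos 2, char 'd'): match length 1
  offset=4 (pos 1, char 'd'): match length 3
  offset=5 (pos 0, char 'd'): match length 2
Longest match has length 3 at offset 4.
next_char = character at position 5 + 3 = 8 -> 'a'

Best match: offset=4, length=3 (matching 'ddc' starting at position 1)
LZ77 triple: (4, 3, 'a')


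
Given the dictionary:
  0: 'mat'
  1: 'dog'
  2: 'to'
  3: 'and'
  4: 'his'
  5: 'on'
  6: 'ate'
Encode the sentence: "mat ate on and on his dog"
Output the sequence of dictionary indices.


Look up each word in the dictionary:
  'mat' -> 0
  'ate' -> 6
  'on' -> 5
  'and' -> 3
  'on' -> 5
  'his' -> 4
  'dog' -> 1

Encoded: [0, 6, 5, 3, 5, 4, 1]


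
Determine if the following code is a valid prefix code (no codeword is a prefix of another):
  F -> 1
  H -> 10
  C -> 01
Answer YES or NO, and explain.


Checking each pair (does one codeword prefix another?):
  F='1' vs H='10': prefix -- VIOLATION

NO -- this is NOT a valid prefix code. F (1) is a prefix of H (10).


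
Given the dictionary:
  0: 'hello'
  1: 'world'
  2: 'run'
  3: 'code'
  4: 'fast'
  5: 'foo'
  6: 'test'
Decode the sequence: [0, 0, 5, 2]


Look up each index in the dictionary:
  0 -> 'hello'
  0 -> 'hello'
  5 -> 'foo'
  2 -> 'run'

Decoded: "hello hello foo run"


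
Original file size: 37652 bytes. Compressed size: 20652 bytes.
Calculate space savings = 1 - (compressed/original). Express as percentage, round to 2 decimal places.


ratio = compressed/original = 20652/37652 = 0.548497
savings = 1 - ratio = 1 - 0.548497 = 0.451503
as a percentage: 0.451503 * 100 = 45.15%

Space savings = 1 - 20652/37652 = 45.15%


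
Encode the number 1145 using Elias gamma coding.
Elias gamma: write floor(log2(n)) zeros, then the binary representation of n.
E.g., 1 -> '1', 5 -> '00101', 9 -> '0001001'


num_bits = floor(log2(1145)) + 1 = 11
leading_zeros = num_bits - 1 = 10
binary(1145) = 10001111001

Elias gamma(1145) = '0000000000' + '10001111001' = 000000000010001111001 (21 bits)


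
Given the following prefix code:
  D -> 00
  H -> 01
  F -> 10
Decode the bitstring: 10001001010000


Decoding step by step:
Bits 10 -> F
Bits 00 -> D
Bits 10 -> F
Bits 01 -> H
Bits 01 -> H
Bits 00 -> D
Bits 00 -> D


Decoded message: FDFHHDD


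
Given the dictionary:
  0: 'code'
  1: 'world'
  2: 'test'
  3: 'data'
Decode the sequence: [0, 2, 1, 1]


Look up each index in the dictionary:
  0 -> 'code'
  2 -> 'test'
  1 -> 'world'
  1 -> 'world'

Decoded: "code test world world"


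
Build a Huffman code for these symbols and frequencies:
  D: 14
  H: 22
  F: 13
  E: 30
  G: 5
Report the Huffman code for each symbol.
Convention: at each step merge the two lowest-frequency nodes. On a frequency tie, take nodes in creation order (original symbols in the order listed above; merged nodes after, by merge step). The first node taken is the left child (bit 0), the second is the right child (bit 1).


Huffman tree construction:
Step 1: Merge G(5) + F(13) = 18
Step 2: Merge D(14) + (G+F)(18) = 32
Step 3: Merge H(22) + E(30) = 52
Step 4: Merge (D+(G+F))(32) + (H+E)(52) = 84
Read each symbol's code off the tree from the root (left child = 0, right child = 1).

Codes:
  D: 00 (length 2)
  H: 10 (length 2)
  F: 011 (length 3)
  E: 11 (length 2)
  G: 010 (length 3)
Average code length: 186/84 = 2.2143 bits/symbol


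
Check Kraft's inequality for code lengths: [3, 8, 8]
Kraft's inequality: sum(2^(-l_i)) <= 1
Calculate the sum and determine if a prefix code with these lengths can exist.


Sum = 2^(-3) + 2^(-8) + 2^(-8)
    = 0.125 + 0.00390625 + 0.00390625
    = 34/256 = 0.1328125
Since 0.1328125 <= 1, Kraft's inequality IS satisfied.
A prefix code with these lengths CAN exist.

Kraft sum = 0.1328125. Satisfied.


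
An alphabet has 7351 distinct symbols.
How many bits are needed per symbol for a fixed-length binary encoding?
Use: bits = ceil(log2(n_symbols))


log2(7351) = 12.8437
Bracket: 2^12 = 4096 < 7351 <= 2^13 = 8192
So ceil(log2(7351)) = 13

bits = ceil(log2(7351)) = ceil(12.8437) = 13 bits


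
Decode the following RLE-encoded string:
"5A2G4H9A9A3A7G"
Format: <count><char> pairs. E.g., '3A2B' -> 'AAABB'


Expanding each <count><char> pair:
  5A -> 'AAAAA'
  2G -> 'GG'
  4H -> 'HHHH'
  9A -> 'AAAAAAAAA'
  9A -> 'AAAAAAAAA'
  3A -> 'AAA'
  7G -> 'GGGGGGG'

Decoded = AAAAAGGHHHHAAAAAAAAAAAAAAAAAAAAAGGGGGGG


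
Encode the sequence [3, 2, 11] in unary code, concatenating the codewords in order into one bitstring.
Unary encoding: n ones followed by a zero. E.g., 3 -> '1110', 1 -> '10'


Encode each number as n ones followed by a terminating 0:
  3 -> 1110 (4 bits)
  2 -> 110 (3 bits)
  11 -> 111111111110 (12 bits)
Total length = 4 + 3 + 12 = 19 bits.

Unary([3, 2, 11]) = 1110110111111111110 (19 bits)


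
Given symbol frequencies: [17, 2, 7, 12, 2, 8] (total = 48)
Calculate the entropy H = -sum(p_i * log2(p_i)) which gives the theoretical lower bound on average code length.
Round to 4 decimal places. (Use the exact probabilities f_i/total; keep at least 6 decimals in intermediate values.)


Per-symbol terms -p_i * log2(p_i) with p_i = f_i/48:
  p = 17/48 = 0.354167: log2(p) = -1.497500, -p*log2(p) = 0.530364
  p = 2/48 = 0.041667: log2(p) = -4.584963, -p*log2(p) = 0.191040
  p = 7/48 = 0.145833: log2(p) = -2.777608, -p*log2(p) = 0.405068
  p = 12/48 = 0.250000: log2(p) = -2.000000, -p*log2(p) = 0.500000
  p = 2/48 = 0.041667: log2(p) = -4.584963, -p*log2(p) = 0.191040
  p = 8/48 = 0.166667: log2(p) = -2.584963, -p*log2(p) = 0.430827
H = 0.530364 + 0.191040 + 0.405068 + 0.500000 + 0.191040 + 0.430827 = 2.248339

H = 2.2483 bits/symbol


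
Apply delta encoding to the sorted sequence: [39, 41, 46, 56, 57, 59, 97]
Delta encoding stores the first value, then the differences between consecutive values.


First value: 39
Deltas:
  41 - 39 = 2
  46 - 41 = 5
  56 - 46 = 10
  57 - 56 = 1
  59 - 57 = 2
  97 - 59 = 38


Delta encoded: [39, 2, 5, 10, 1, 2, 38]


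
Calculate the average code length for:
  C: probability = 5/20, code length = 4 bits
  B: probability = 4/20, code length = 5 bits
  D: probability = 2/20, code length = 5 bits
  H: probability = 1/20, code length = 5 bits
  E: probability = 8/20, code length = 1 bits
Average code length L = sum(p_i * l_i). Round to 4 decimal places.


Weighted contributions p_i * l_i:
  C: (5/20) * 4 = 20/20
  B: (4/20) * 5 = 20/20
  D: (2/20) * 5 = 10/20
  H: (1/20) * 5 = 5/20
  E: (8/20) * 1 = 8/20
Sum = (20 + 20 + 10 + 5 + 8)/20 = 63/20

L = 63/20 = 3.1500 bits/symbol


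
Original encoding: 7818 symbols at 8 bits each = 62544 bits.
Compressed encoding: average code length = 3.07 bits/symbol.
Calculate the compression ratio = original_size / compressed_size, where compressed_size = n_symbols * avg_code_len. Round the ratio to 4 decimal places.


original_size = n_symbols * orig_bits = 7818 * 8 = 62544 bits
compressed_size = n_symbols * avg_code_len = 7818 * 3.07 = 24001.26 bits
ratio = original_size / compressed_size = 62544 / 24001.26 = 2.6059

Compression ratio = 2.6059


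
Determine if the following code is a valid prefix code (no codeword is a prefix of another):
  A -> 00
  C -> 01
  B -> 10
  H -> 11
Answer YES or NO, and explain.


Checking each pair (does one codeword prefix another?):
  A='00' vs C='01': no prefix
  A='00' vs B='10': no prefix
  A='00' vs H='11': no prefix
  C='01' vs A='00': no prefix
  C='01' vs B='10': no prefix
  C='01' vs H='11': no prefix
  B='10' vs A='00': no prefix
  B='10' vs C='01': no prefix
  B='10' vs H='11': no prefix
  H='11' vs A='00': no prefix
  H='11' vs C='01': no prefix
  H='11' vs B='10': no prefix
No violation found over all pairs.

YES -- this is a valid prefix code. No codeword is a prefix of any other codeword.


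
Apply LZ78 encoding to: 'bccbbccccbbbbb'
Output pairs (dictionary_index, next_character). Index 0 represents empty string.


LZ78 encoding steps:
Dictionary: {0: ''}
Step 1: w='' (idx 0), next='b' -> output (0, 'b'), add 'b' as idx 1
Step 2: w='' (idx 0), next='c' -> output (0, 'c'), add 'c' as idx 2
Step 3: w='c' (idx 2), next='b' -> output (2, 'b'), add 'cb' as idx 3
Step 4: w='b' (idx 1), next='c' -> output (1, 'c'), add 'bc' as idx 4
Step 5: w='c' (idx 2), next='c' -> output (2, 'c'), add 'cc' as idx 5
Step 6: w='cb' (idx 3), next='b' -> output (3, 'b'), add 'cbb' as idx 6
Step 7: w='b' (idx 1), next='b' -> output (1, 'b'), add 'bb' as idx 7
Step 8: w='b' (idx 1), end of input -> output (1, '')


Encoded: [(0, 'b'), (0, 'c'), (2, 'b'), (1, 'c'), (2, 'c'), (3, 'b'), (1, 'b'), (1, '')]


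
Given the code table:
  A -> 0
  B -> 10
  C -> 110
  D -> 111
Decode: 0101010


Decoding:
0 -> A
10 -> B
10 -> B
10 -> B


Result: ABBB


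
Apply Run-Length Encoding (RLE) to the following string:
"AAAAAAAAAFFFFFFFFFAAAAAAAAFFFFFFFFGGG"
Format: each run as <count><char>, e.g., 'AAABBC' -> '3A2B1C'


Scanning runs left to right:
  i=0: run of 'A' x 9 -> '9A'
  i=9: run of 'F' x 9 -> '9F'
  i=18: run of 'A' x 8 -> '8A'
  i=26: run of 'F' x 8 -> '8F'
  i=34: run of 'G' x 3 -> '3G'

RLE = 9A9F8A8F3G


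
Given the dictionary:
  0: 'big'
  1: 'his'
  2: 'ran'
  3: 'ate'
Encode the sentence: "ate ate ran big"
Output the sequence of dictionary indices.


Look up each word in the dictionary:
  'ate' -> 3
  'ate' -> 3
  'ran' -> 2
  'big' -> 0

Encoded: [3, 3, 2, 0]


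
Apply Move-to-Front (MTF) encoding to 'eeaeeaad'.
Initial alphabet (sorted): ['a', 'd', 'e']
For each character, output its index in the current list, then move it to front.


MTF encoding:
'e': index 2 in ['a', 'd', 'e'] -> ['e', 'a', 'd']
'e': index 0 in ['e', 'a', 'd'] -> ['e', 'a', 'd']
'a': index 1 in ['e', 'a', 'd'] -> ['a', 'e', 'd']
'e': index 1 in ['a', 'e', 'd'] -> ['e', 'a', 'd']
'e': index 0 in ['e', 'a', 'd'] -> ['e', 'a', 'd']
'a': index 1 in ['e', 'a', 'd'] -> ['a', 'e', 'd']
'a': index 0 in ['a', 'e', 'd'] -> ['a', 'e', 'd']
'd': index 2 in ['a', 'e', 'd'] -> ['d', 'a', 'e']


Output: [2, 0, 1, 1, 0, 1, 0, 2]


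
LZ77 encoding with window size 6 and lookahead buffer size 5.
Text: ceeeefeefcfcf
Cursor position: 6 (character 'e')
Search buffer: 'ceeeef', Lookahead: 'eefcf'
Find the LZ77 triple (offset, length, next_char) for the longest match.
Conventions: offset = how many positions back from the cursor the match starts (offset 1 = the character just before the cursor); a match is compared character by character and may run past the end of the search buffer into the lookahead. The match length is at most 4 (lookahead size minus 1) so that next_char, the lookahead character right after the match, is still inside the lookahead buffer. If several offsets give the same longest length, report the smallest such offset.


Try each offset into the search buffer:
  offset=1 (pos 5, char 'f'): match length 0
  offset=2 (pos 4, char 'e'): match length 1
  offset=3 (pos 3, char 'e'): match length 3
  offset=4 (pos 2, char 'e'): match length 2
  offset=5 (pos 1, char 'e'): match length 2
  offset=6 (pos 0, char 'c'): match length 0
Longest match has length 3 at offset 3.
next_char = character at position 6 + 3 = 9 -> 'c'

Best match: offset=3, length=3 (matching 'eef' starting at position 3)
LZ77 triple: (3, 3, 'c')


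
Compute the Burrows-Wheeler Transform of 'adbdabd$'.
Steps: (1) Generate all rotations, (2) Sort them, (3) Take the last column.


Rotations (sorted):
  0: $adbdabd -> last char: d
  1: abd$adbd -> last char: d
  2: adbdabd$ -> last char: $
  3: bd$adbda -> last char: a
  4: bdabd$ad -> last char: d
  5: d$adbdab -> last char: b
  6: dabd$adb -> last char: b
  7: dbdabd$a -> last char: a


BWT = dd$adbba


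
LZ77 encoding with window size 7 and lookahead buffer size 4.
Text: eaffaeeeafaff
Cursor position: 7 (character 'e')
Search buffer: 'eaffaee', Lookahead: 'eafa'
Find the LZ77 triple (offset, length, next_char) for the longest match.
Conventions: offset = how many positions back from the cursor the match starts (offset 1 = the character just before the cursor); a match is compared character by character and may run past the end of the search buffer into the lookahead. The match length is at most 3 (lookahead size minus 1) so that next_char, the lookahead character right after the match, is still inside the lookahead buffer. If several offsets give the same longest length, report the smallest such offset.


Try each offset into the search buffer:
  offset=1 (pos 6, char 'e'): match length 1
  offset=2 (pos 5, char 'e'): match length 1
  offset=3 (pos 4, char 'a'): match length 0
  offset=4 (pos 3, char 'f'): match length 0
  offset=5 (pos 2, char 'f'): match length 0
  offset=6 (pos 1, char 'a'): match length 0
  offset=7 (pos 0, char 'e'): match length 3
Longest match has length 3 at offset 7.
next_char = character at position 7 + 3 = 10 -> 'a'

Best match: offset=7, length=3 (matching 'eaf' starting at position 0)
LZ77 triple: (7, 3, 'a')


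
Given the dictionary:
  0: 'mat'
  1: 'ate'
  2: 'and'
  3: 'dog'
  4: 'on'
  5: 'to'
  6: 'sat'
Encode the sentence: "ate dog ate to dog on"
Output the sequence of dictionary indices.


Look up each word in the dictionary:
  'ate' -> 1
  'dog' -> 3
  'ate' -> 1
  'to' -> 5
  'dog' -> 3
  'on' -> 4

Encoded: [1, 3, 1, 5, 3, 4]


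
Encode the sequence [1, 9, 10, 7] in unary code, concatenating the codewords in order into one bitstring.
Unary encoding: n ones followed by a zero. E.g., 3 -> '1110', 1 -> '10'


Encode each number as n ones followed by a terminating 0:
  1 -> 10 (2 bits)
  9 -> 1111111110 (10 bits)
  10 -> 11111111110 (11 bits)
  7 -> 11111110 (8 bits)
Total length = 2 + 10 + 11 + 8 = 31 bits.

Unary([1, 9, 10, 7]) = 1011111111101111111111011111110 (31 bits)


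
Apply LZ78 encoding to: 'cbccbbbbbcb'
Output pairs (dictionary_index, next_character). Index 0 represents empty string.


LZ78 encoding steps:
Dictionary: {0: ''}
Step 1: w='' (idx 0), next='c' -> output (0, 'c'), add 'c' as idx 1
Step 2: w='' (idx 0), next='b' -> output (0, 'b'), add 'b' as idx 2
Step 3: w='c' (idx 1), next='c' -> output (1, 'c'), add 'cc' as idx 3
Step 4: w='b' (idx 2), next='b' -> output (2, 'b'), add 'bb' as idx 4
Step 5: w='bb' (idx 4), next='b' -> output (4, 'b'), add 'bbb' as idx 5
Step 6: w='c' (idx 1), next='b' -> output (1, 'b'), add 'cb' as idx 6


Encoded: [(0, 'c'), (0, 'b'), (1, 'c'), (2, 'b'), (4, 'b'), (1, 'b')]


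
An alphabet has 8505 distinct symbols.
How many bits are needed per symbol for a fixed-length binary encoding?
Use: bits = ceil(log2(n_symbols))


log2(8505) = 13.0541
Bracket: 2^13 = 8192 < 8505 <= 2^14 = 16384
So ceil(log2(8505)) = 14

bits = ceil(log2(8505)) = ceil(13.0541) = 14 bits
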